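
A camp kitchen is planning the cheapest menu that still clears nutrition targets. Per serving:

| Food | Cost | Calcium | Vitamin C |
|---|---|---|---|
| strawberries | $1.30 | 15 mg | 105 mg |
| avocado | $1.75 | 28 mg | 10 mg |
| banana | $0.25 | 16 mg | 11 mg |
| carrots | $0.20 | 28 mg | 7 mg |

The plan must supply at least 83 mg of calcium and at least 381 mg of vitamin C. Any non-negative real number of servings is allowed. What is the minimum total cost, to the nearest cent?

This is a tiny linear program; its minimum lies at a vertex of the feasible set. List the vertices and price them.
strawberries only: max(83/15, 381/105) = 5.533 servings → $7.19.
avocado only: max(83/28, 381/10) = 38.1 servings → $66.67.
banana only: max(83/16, 381/11) = 34.64 servings → $8.66.
carrots only: max(83/28, 381/7) = 54.43 servings → $10.89.
strawberries + avocado with both tight: 3.526 servings and 1.075 servings → $6.47.
strawberries + banana with both tight: 3.421 servings and 1.98 servings → $4.94.
strawberries + carrots with both tight: 3.558 servings and 1.058 servings → $4.84.
avocado + banana: intersection lies outside the first quadrant.
avocado + carrots: intersection lies outside the first quadrant.
banana + carrots: the both-tight solution has a negative serving — not a feasible corner.
Cheapest feasible corner: $4.84.

$4.84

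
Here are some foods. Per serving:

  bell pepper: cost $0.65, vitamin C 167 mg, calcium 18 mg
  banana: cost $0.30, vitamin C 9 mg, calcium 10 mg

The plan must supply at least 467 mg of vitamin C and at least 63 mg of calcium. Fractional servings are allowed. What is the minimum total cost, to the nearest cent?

An LP optimum is at a vertex; with two nutrient constraints at most two foods are used. Check each candidate.
bell pepper only: max(467/167, 63/18) = 3.5 servings → $2.27.
banana only: max(467/9, 63/10) = 51.89 servings → $15.57.
bell pepper + banana with both tight: 2.721 servings and 1.403 servings → $2.19.
Cheapest feasible corner: $2.19.

$2.19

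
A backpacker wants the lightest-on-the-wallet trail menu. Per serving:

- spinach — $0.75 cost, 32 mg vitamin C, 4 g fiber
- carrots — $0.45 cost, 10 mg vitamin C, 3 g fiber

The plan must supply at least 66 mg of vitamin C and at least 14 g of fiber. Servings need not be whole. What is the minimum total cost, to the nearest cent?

At the optimum either one food covers both requirements or two foods hit both targets exactly; no other combination can be cheaper.
spinach only: max(66/32, 14/4) = 3.5 servings → $2.62.
carrots only: max(66/10, 14/3) = 6.6 servings → $2.97.
spinach + carrots with both tight: 1.036 servings and 3.286 servings → $2.26.
The minimum over all feasible corners is $2.26.

$2.26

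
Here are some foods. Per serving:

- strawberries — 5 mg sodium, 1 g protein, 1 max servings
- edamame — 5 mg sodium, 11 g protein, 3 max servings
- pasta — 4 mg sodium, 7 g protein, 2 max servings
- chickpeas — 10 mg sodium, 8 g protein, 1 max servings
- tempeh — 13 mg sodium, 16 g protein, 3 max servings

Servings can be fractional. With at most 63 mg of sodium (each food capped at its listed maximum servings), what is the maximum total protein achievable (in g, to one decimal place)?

95.8 g

Protein per mg sodium: edamame 2.2, pasta 1.75, tempeh 1.231, chickpeas 0.8, strawberries 0.2.
Take 3 servings of edamame: uses 15 mg sodium, +33.0 g protein (running total 33.0 g).
Take 2 servings of pasta: uses 8 mg sodium, +14.0 g protein (running total 47.0 g).
Take 3 servings of tempeh: uses 39 mg sodium, +48.0 g protein (running total 95.0 g).
Take 0.1 servings of chickpeas: uses 1 mg sodium, +0.8 g protein (running total 95.8 g).
Filling greedily by protein-per-mg sodium is optimal for one linear limit, giving 95.8 g.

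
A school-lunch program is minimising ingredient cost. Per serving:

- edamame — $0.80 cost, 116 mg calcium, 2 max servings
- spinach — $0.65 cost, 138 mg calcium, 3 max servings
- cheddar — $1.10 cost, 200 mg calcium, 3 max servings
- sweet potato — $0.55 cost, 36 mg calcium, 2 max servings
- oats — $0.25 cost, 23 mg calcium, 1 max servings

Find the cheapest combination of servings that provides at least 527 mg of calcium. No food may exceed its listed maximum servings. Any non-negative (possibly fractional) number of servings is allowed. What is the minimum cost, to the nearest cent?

$2.57

Cost per mg of calcium: spinach $0.0047, cheddar $0.0055, edamame $0.0069, oats $0.0109, sweet potato $0.0153.
Take 3 servings of spinach: +414.0 mg calcium for $1.95 (total $1.95, still need 113.0 mg).
Take 0.565 servings of cheddar: +113.0 mg calcium for $0.62 (total $2.57, still need 0.0 mg).
Filling from the cheapest source first is optimal under one linear minimum: $2.57.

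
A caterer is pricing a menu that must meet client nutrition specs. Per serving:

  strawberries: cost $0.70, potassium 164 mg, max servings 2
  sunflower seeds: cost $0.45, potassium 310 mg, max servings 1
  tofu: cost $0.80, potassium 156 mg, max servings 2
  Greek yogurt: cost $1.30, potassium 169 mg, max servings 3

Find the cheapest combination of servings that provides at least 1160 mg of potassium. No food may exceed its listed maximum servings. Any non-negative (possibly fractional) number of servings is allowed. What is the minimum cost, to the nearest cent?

$5.07

Cost per mg of potassium: sunflower seeds $0.0015, strawberries $0.0043, tofu $0.0051, Greek yogurt $0.0077.
Take 1 serving of sunflower seeds: +310.0 mg potassium for $0.45 (total $0.45, still need 850.0 mg).
Take 2 servings of strawberries: +328.0 mg potassium for $1.40 (total $1.85, still need 522.0 mg).
Take 2 servings of tofu: +312.0 mg potassium for $1.60 (total $3.45, still need 210.0 mg).
Take 1.243 servings of Greek yogurt: +210.0 mg potassium for $1.62 (total $5.07, still need 0.0 mg).
Filling from the cheapest source first is optimal under one linear minimum: $5.07.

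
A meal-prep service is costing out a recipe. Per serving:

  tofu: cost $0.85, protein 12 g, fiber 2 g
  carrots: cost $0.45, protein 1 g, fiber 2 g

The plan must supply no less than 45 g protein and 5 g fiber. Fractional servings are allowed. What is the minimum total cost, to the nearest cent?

tofu only: max(45/12, 5/2) = 3.75 servings → $3.19.
carrots only: max(45/1, 5/2) = 45 servings → $20.25.
tofu + carrots: intersection lies outside the first quadrant.
The minimum over all feasible corners is $3.19.

$3.19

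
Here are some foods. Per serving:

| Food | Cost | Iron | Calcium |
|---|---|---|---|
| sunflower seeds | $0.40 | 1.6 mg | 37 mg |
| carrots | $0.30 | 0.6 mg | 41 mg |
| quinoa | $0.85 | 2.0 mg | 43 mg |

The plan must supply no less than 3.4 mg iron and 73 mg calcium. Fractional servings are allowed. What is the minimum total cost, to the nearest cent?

With two linear requirements the optimum uses one or two foods; enumerate the corners.
sunflower seeds only: max(3.4/1.6, 73/37) = 2.125 servings → $0.85.
carrots only: max(3.4/0.6, 73/41) = 5.667 servings → $1.70.
quinoa only: max(3.4/2.0, 73/43) = 1.7 servings → $1.45.
sunflower seeds + carrots with both targets exact would need a negative amount; discard.
sunflower seeds + quinoa: intersection lies outside the first quadrant.
carrots + quinoa with both targets exact would need a negative amount; discard.
So the least-cost plan costs $0.85.

$0.85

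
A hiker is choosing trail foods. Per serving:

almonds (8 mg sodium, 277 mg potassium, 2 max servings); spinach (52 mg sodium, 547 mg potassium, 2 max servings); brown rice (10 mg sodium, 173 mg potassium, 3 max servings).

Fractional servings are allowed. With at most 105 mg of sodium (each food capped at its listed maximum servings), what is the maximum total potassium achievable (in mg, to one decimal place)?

1693.6 mg

Potassium per mg sodium: almonds 34.62, brown rice 17.3, spinach 10.52.
Take 2 servings of almonds: uses 16 mg sodium, +554.0 mg potassium (running total 554.0 mg).
Take 3 servings of brown rice: uses 30 mg sodium, +519.0 mg potassium (running total 1073.0 mg).
Take 1.135 servings of spinach: uses 59 mg sodium, +620.6 mg potassium (running total 1693.6 mg).
Greedy by best ratio exhausts the sodium allowance optimally: 1693.6 mg.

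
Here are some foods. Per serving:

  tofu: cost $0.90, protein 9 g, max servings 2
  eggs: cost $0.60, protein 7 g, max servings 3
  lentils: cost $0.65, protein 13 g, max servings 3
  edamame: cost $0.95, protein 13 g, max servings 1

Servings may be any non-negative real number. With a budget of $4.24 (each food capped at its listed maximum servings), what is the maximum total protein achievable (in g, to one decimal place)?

67.6 g

Protein per dollar: lentils 20, edamame 13.68, eggs 11.67, tofu 10.
Take 3 servings of lentils: spends $1.95, +39.0 g protein (running total 39.0 g).
Take 1 serving of edamame: spends $0.95, +13.0 g protein (running total 52.0 g).
Take 2.233 servings of eggs: spends $1.34, +15.6 g protein (running total 67.6 g).
Greedy by best ratio exhausts the cost allowance optimally: 67.6 g.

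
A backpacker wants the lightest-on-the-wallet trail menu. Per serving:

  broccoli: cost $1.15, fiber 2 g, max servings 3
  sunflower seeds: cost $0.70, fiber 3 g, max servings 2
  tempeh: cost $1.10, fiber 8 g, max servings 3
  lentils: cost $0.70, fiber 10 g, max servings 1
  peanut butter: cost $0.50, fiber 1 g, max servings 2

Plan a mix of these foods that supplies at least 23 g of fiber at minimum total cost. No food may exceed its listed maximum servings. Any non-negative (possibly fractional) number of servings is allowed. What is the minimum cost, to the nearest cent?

$2.49

Cost per g of fiber: lentils $0.0700, tempeh $0.1375, sunflower seeds $0.2333, peanut butter $0.5000, broccoli $0.5750.
Take 1 serving of lentils: +10.0 g fiber for $0.70 (total $0.70, still need 13.0 g).
Take 1.625 servings of tempeh: +13.0 g fiber for $1.79 (total $2.49, still need 0.0 g).
Greedy by cheapest-per-g is optimal for a single linear constraint, so the minimum cost is $2.49.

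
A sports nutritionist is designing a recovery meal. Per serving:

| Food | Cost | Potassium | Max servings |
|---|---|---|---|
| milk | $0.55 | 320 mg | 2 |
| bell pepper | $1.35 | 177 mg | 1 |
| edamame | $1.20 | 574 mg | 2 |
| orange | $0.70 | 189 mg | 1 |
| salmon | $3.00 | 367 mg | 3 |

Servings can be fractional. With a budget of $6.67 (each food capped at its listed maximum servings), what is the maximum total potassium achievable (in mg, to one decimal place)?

Potassium per dollar: milk 581.8, edamame 478.3, orange 270, bell pepper 131.1, salmon 122.3.
Take 2 servings of milk: spends $1.10, +640.0 mg potassium (running total 640.0 mg).
Take 2 servings of edamame: spends $2.40, +1148.0 mg potassium (running total 1788.0 mg).
Take 1 serving of orange: spends $0.70, +189.0 mg potassium (running total 1977.0 mg).
Take 1 serving of bell pepper: spends $1.35, +177.0 mg potassium (running total 2154.0 mg).
Take 0.3733 servings of salmon: spends $1.12, +137.0 mg potassium (running total 2291.0 mg).
Greedy by best ratio exhausts the cost allowance optimally: 2291.0 mg.

2291.0 mg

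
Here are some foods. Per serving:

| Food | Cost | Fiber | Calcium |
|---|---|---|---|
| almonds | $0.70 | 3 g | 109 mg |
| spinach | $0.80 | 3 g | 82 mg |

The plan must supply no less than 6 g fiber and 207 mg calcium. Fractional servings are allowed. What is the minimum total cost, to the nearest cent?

$1.40

For a min-cost LP with two ≥-constraints, a basic feasible solution has at most two positive variables.
almonds only: max(6/3, 207/109) = 2 servings → $1.40.
spinach only: max(6/3, 207/82) = 2.524 servings → $2.02.
almonds + spinach with both tight: 1.593 servings and 0.4074 servings → $1.44.
So the least-cost plan costs $1.40.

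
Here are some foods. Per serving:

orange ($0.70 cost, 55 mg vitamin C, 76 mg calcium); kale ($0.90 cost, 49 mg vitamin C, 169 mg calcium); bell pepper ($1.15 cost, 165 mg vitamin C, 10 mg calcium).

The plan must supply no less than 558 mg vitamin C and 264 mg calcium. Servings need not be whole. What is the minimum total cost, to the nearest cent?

For a min-cost LP with two ≥-constraints, a basic feasible solution has at most two positive variables.
orange only: max(558/55, 264/76) = 10.15 servings → $7.10.
kale only: max(558/49, 264/169) = 11.39 servings → $10.25.
bell pepper only: max(558/165, 264/10) = 26.4 servings → $30.36.
orange + kale with both targets exact would need a negative amount; discard.
orange + bell pepper with both tight: 3.168 servings and 2.326 servings → $4.89.
kale + bell pepper with both tight: 1.386 servings and 2.97 servings → $4.66.
Cheapest feasible corner: $4.66.

$4.66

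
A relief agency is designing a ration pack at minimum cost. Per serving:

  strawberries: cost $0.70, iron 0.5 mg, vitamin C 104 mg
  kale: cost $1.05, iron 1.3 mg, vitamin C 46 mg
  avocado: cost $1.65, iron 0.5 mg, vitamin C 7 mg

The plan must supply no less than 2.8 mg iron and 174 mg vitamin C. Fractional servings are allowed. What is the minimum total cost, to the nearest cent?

$2.52

This is a tiny linear program; its minimum lies at a vertex of the feasible set. List the vertices and price them.
strawberries only: max(2.8/0.5, 174/104) = 5.6 servings → $3.92.
kale only: max(2.8/1.3, 174/46) = 3.783 servings → $3.97.
avocado only: max(2.8/0.5, 174/7) = 24.86 servings → $41.01.
strawberries + kale with both tight: 0.8681 servings and 1.82 servings → $2.52.
strawberries + avocado with both tight: 1.39 servings and 4.21 servings → $7.92.
kale + avocado: the both-tight solution has a negative serving — not a feasible corner.
The minimum over all feasible corners is $2.52.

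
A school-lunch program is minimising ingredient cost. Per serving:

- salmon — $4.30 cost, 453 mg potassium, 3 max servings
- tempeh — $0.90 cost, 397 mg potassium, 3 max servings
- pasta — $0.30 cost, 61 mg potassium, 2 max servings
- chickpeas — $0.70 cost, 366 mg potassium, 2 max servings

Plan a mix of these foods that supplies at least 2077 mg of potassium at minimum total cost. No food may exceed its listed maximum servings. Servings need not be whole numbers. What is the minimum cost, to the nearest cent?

Cost per mg of potassium: chickpeas $0.0019, tempeh $0.0023, pasta $0.0049, salmon $0.0095.
Take 2 servings of chickpeas: +732.0 mg potassium for $1.40 (total $1.40, still need 1345.0 mg).
Take 3 servings of tempeh: +1191.0 mg potassium for $2.70 (total $4.10, still need 154.0 mg).
Take 2 servings of pasta: +122.0 mg potassium for $0.60 (total $4.70, still need 32.0 mg).
Take 0.07064 servings of salmon: +32.0 mg potassium for $0.30 (total $5.00, still need 0.0 mg).
Greedy by cheapest-per-mg is optimal for a single linear constraint, so the minimum cost is $5.00.

$5.00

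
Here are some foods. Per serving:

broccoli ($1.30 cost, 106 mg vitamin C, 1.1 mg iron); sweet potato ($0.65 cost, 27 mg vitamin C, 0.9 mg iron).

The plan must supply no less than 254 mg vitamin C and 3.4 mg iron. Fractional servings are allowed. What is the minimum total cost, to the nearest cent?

$3.51

This is a tiny linear program; its minimum lies at a vertex of the feasible set. List the vertices and price them.
broccoli only: max(254/106, 3.4/1.1) = 3.091 servings → $4.02.
sweet potato only: max(254/27, 3.4/0.9) = 9.407 servings → $6.11.
broccoli + sweet potato with both tight: 2.082 servings and 1.233 servings → $3.51.
The minimum over all feasible corners is $3.51.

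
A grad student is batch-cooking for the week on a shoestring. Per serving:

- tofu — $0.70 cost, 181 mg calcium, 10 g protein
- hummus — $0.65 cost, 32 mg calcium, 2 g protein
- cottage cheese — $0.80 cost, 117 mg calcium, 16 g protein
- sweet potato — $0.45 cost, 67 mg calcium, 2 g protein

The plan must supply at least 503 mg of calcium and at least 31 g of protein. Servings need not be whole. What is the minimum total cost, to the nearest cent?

$2.06

This is a tiny linear program; its minimum lies at a vertex of the feasible set. List the vertices and price them.
tofu only: max(503/181, 31/10) = 3.1 servings → $2.17.
hummus only: max(503/32, 31/2) = 15.72 servings → $10.22.
cottage cheese only: max(503/117, 31/16) = 4.299 servings → $3.44.
sweet potato only: max(503/67, 31/2) = 15.5 servings → $6.97.
tofu + hummus with both tight: 0.3333 servings and 13.83 servings → $9.22.
tofu + cottage cheese with both tight: 2.561 servings and 0.3366 servings → $2.06.
tofu + sweet potato: the both-tight solution has a negative serving — not a feasible corner.
hummus + cottage cheese: intersection lies outside the first quadrant.
hummus + sweet potato with both tight: 15.3 servings and 0.2 servings → $10.04.
cottage cheese + sweet potato with both tight: 1.278 servings and 5.276 servings → $3.40.
So the least-cost plan costs $2.06.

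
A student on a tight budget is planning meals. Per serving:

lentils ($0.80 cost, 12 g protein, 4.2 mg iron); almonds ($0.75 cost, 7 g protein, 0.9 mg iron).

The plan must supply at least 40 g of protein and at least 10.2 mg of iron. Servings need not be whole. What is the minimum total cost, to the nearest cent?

$2.67

Compare the cost at each extreme point of the feasible region.
lentils only: max(40/12, 10.2/4.2) = 3.333 servings → $2.67.
almonds only: max(40/7, 10.2/0.9) = 11.33 servings → $8.50.
lentils + almonds with both tight: 1.903 servings and 2.452 servings → $3.36.
Cheapest feasible corner: $2.67.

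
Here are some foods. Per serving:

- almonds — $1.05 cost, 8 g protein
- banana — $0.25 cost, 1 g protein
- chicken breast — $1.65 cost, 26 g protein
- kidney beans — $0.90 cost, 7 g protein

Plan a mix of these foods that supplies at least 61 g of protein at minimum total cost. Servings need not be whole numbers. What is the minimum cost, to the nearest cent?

Cost per g of protein: chicken breast $0.0635, kidney beans $0.1286, almonds $0.1313, banana $0.2500.
With no serving limits, use only chicken breast: 61 g / 26 g = 2.346 servings × $1.65 = $3.87.

$3.87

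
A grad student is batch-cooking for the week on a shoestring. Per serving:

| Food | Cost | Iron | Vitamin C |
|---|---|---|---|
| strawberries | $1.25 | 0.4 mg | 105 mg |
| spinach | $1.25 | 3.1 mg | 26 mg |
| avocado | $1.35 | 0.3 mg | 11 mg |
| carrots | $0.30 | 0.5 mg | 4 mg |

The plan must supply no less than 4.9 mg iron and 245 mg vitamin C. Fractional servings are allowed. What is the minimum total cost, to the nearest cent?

$4.16

strawberries only: max(4.9/0.4, 245/105) = 12.25 servings → $15.31.
spinach only: max(4.9/3.1, 245/26) = 9.423 servings → $11.78.
avocado only: max(4.9/0.3, 245/11) = 22.27 servings → $30.07.
carrots only: max(4.9/0.5, 245/4) = 61.25 servings → $18.38.
strawberries + spinach with both tight: 2.006 servings and 1.322 servings → $4.16.
strawberries + avocado with both tight: 0.7232 servings and 15.37 servings → $21.65.
strawberries + carrots with both tight: 2.022 servings and 8.183 servings → $4.98.
spinach + avocado: intersection lies outside the first quadrant.
spinach + carrots: the both-tight solution has a negative serving — not a feasible corner.
avocado + carrots: the both-tight solution has a negative serving — not a feasible corner.
So the least-cost plan costs $4.16.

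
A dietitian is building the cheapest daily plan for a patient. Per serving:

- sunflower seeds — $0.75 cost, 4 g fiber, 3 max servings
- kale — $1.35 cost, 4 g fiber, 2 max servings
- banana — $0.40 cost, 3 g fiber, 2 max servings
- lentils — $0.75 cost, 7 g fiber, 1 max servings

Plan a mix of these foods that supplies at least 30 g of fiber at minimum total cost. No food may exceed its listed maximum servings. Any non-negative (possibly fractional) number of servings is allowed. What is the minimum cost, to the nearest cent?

Cost per g of fiber: lentils $0.1071, banana $0.1333, sunflower seeds $0.1875, kale $0.3375.
Take 1 serving of lentils: +7.0 g fiber for $0.75 (total $0.75, still need 23.0 g).
Take 2 servings of banana: +6.0 g fiber for $0.80 (total $1.55, still need 17.0 g).
Take 3 servings of sunflower seeds: +12.0 g fiber for $2.25 (total $3.80, still need 5.0 g).
Take 1.25 servings of kale: +5.0 g fiber for $1.69 (total $5.49, still need 0.0 g).
Greedy by cheapest-per-g is optimal for a single linear constraint, so the minimum cost is $5.49.

$5.49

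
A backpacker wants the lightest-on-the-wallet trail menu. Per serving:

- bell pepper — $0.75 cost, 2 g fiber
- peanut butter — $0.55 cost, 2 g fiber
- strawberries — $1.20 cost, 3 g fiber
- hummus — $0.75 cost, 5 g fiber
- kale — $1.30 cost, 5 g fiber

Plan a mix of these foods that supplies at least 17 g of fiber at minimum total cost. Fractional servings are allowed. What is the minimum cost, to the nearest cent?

$2.55

Cost per g of fiber: hummus $0.1500, kale $0.2600, peanut butter $0.2750, bell pepper $0.3750, strawberries $0.4000.
With no serving limits, use only hummus: 17 g / 5 g = 3.4 servings × $0.75 = $2.55.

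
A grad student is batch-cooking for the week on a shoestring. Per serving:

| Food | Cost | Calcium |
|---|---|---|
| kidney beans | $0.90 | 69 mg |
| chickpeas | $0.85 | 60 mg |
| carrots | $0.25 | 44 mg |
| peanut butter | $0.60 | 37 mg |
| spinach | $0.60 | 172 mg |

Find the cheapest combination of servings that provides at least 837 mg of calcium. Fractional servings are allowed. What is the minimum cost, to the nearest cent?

Cost per mg of calcium: spinach $0.0035, carrots $0.0057, kidney beans $0.0130, chickpeas $0.0142, peanut butter $0.0162.
With no serving limits, use only spinach: 837 mg / 172 mg = 4.866 servings × $0.60 = $2.92.

$2.92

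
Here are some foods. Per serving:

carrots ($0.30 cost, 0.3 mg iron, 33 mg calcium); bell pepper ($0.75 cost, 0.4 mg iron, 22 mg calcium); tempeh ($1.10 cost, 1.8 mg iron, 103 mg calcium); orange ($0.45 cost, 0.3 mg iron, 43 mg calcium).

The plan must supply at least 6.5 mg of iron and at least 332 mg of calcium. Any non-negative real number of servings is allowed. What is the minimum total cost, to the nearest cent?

$3.97

Check every corner: each single food scaled to meet both minima, and each pair solved so both constraints bind.
carrots only: max(6.5/0.3, 332/33) = 21.67 servings → $6.50.
bell pepper only: max(6.5/0.4, 332/22) = 16.25 servings → $12.19.
tempeh only: max(6.5/1.8, 332/103) = 3.611 servings → $3.97.
orange only: max(6.5/0.3, 332/43) = 21.67 servings → $9.75.
carrots + bell pepper with both targets exact would need a negative amount; discard.
carrots + tempeh: intersection lies outside the first quadrant.
carrots + orange: intersection lies outside the first quadrant.
bell pepper + tempeh: the both-tight solution has a negative serving — not a feasible corner.
bell pepper + orange with both targets exact would need a negative amount; discard.
tempeh + orange: intersection lies outside the first quadrant.
Cheapest feasible corner: $3.97.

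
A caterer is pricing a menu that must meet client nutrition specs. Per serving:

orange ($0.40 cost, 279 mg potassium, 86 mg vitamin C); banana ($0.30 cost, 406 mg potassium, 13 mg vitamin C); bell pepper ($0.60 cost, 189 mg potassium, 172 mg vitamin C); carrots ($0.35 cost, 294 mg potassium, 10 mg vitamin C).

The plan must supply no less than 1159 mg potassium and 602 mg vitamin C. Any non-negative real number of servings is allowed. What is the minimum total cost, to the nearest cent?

$2.37

Minimising a linear cost over {potassium ≥ 1159, vitamin C ≥ 602, servings ≥ 0} — the optimum is at a vertex, using one or two foods.
orange only: max(1159/279, 602/86) = 7 servings → $2.80.
banana only: max(1159/406, 602/13) = 46.31 servings → $13.89.
bell pepper only: max(1159/189, 602/172) = 6.132 servings → $3.68.
carrots only: max(1159/294, 602/10) = 60.2 servings → $21.07.
orange + banana: intersection lies outside the first quadrant.
orange + bell pepper with both tight: 2.696 servings and 2.152 servings → $2.37.
orange + carrots: the both-tight solution has a negative serving — not a feasible corner.
banana + bell pepper with both tight: 1.27 servings and 3.404 servings → $2.42.
banana + carrots with both targets exact would need a negative amount; discard.
bell pepper + carrots with both tight: 3.398 servings and 1.758 servings → $2.65.
So the least-cost plan costs $2.37.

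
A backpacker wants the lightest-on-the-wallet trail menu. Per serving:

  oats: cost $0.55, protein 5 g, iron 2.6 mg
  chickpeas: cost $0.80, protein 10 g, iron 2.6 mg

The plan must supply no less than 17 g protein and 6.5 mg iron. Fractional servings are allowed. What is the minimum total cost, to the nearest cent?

Minimising a linear cost over {protein ≥ 17, iron ≥ 6.5, servings ≥ 0} — the optimum is at a vertex, using one or two foods.
oats only: max(17/5, 6.5/2.6) = 3.4 servings → $1.87.
chickpeas only: max(17/10, 6.5/2.6) = 2.5 servings → $2.00.
oats + chickpeas with both tight: 1.6 servings and 0.9 servings → $1.60.
So the least-cost plan costs $1.60.

$1.60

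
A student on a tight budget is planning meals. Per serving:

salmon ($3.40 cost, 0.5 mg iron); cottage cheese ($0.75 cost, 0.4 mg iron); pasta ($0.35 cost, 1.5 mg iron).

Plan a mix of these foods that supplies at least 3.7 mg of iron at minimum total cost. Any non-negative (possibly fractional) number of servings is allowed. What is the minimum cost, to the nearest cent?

$0.86

Cost per mg of iron: pasta $0.2333, cottage cheese $1.8750, salmon $6.8000.
With no serving limits, use only pasta: 3.7 mg / 1.5 mg = 2.467 servings × $0.35 = $0.86.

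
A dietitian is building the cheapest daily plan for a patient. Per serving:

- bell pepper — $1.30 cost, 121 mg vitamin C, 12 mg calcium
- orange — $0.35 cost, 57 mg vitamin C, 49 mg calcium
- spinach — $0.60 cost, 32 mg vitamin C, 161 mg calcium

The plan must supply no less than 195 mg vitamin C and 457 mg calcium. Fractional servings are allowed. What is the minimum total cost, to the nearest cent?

A basic optimal solution has at most two foods positive. Try each food alone and each pair with both targets met exactly.
bell pepper only: max(195/121, 457/12) = 38.08 servings → $49.51.
orange only: max(195/57, 457/49) = 9.327 servings → $3.26.
spinach only: max(195/32, 457/161) = 6.094 servings → $3.66.
bell pepper + orange: the both-tight solution has a negative serving — not a feasible corner.
bell pepper + spinach with both tight: 0.8782 servings and 2.773 servings → $2.81.
orange + spinach with both tight: 2.204 servings and 2.168 servings → $2.07.
So the least-cost plan costs $2.07.

$2.07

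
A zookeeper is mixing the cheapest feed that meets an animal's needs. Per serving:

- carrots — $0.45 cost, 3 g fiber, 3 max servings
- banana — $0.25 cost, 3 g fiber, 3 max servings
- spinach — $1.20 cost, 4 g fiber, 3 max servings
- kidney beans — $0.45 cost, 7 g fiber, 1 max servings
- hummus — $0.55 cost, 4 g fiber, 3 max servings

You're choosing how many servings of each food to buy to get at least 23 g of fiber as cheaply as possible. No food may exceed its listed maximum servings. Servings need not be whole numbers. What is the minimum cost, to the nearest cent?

$2.16

Cost per g of fiber: kidney beans $0.0643, banana $0.0833, hummus $0.1375, carrots $0.1500, spinach $0.3000.
Take 1 serving of kidney beans: +7.0 g fiber for $0.45 (total $0.45, still need 16.0 g).
Take 3 servings of banana: +9.0 g fiber for $0.75 (total $1.20, still need 7.0 g).
Take 1.75 servings of hummus: +7.0 g fiber for $0.96 (total $2.16, still need 0.0 g).
Greedy by cheapest-per-g is optimal for a single linear constraint, so the minimum cost is $2.16.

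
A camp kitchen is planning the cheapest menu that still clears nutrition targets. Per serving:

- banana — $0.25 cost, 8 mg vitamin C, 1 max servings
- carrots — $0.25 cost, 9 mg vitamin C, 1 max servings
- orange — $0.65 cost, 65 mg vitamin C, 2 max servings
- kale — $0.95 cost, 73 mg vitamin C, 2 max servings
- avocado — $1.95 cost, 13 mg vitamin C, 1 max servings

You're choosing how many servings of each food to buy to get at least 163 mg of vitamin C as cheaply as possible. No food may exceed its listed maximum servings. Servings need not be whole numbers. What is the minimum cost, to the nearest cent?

$1.73

Cost per mg of vitamin C: orange $0.0100, kale $0.0130, carrots $0.0278, banana $0.0312, avocado $0.1500.
Take 2 servings of orange: +130.0 mg vitamin C for $1.30 (total $1.30, still need 33.0 mg).
Take 0.4521 servings of kale: +33.0 mg vitamin C for $0.43 (total $1.73, still need 0.0 mg).
Filling from the cheapest source first is optimal under one linear minimum: $1.73.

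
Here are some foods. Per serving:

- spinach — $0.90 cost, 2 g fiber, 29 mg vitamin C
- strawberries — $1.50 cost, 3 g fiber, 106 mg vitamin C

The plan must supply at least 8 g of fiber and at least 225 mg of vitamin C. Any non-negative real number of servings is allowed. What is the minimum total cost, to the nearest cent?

Check every corner: each single food scaled to meet both minima, and each pair solved so both constraints bind.
spinach only: max(8/2, 225/29) = 7.759 servings → $6.98.
strawberries only: max(8/3, 225/106) = 2.667 servings → $4.00.
spinach + strawberries with both tight: 1.384 servings and 1.744 servings → $3.86.
So the least-cost plan costs $3.86.

$3.86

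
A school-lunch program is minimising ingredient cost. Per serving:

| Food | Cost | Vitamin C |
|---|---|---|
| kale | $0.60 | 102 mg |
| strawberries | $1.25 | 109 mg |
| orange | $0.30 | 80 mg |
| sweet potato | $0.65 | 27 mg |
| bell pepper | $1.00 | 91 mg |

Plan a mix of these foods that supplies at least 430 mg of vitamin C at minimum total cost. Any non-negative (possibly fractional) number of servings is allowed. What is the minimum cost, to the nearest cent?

$1.61

Cost per mg of vitamin C: orange $0.0037, kale $0.0059, bell pepper $0.0110, strawberries $0.0115, sweet potato $0.0241.
With no serving limits, use only orange: 430 mg / 80 mg = 5.375 servings × $0.30 = $1.61.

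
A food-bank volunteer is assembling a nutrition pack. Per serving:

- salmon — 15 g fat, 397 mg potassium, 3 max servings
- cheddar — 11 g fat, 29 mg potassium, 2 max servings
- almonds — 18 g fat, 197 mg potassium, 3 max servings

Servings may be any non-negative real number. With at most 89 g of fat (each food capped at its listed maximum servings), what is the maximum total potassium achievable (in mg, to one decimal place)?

1672.6 mg

Potassium per g fat: salmon 26.47, almonds 10.94, cheddar 2.636.
Take 3 servings of salmon: uses 45 g fat, +1191.0 mg potassium (running total 1191.0 mg).
Take 2.444 servings of almonds: uses 44 g fat, +481.6 mg potassium (running total 1672.6 mg).
Filling greedily by potassium-per-g fat is optimal for one linear limit, giving 1672.6 mg.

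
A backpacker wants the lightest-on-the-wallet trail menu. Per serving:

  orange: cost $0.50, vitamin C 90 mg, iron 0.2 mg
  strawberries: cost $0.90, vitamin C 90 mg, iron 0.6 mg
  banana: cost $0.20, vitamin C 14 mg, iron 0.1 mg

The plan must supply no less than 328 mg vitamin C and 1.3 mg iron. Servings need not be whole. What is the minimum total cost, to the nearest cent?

Minimising a linear cost over {vitamin C ≥ 328, iron ≥ 1.3, servings ≥ 0} — the optimum is at a vertex, using one or two foods.
orange only: max(328/90, 1.3/0.2) = 6.5 servings → $3.25.
strawberries only: max(328/90, 1.3/0.6) = 3.644 servings → $3.28.
banana only: max(328/14, 1.3/0.1) = 23.43 servings → $4.69.
orange + strawberries with both tight: 2.217 servings and 1.428 servings → $2.39.
orange + banana with both tight: 2.355 servings and 8.29 servings → $2.84.
strawberries + banana: the both-tight solution has a negative serving — not a feasible corner.
The minimum over all feasible corners is $2.39.

$2.39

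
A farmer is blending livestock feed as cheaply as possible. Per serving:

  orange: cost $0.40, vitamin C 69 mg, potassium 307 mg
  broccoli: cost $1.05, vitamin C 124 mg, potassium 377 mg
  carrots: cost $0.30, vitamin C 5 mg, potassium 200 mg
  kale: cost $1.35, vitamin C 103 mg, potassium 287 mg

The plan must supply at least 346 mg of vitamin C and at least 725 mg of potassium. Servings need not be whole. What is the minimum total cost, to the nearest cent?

$2.01

An LP optimum is at a vertex; with two nutrient constraints at most two foods are used. Check each candidate.
orange only: max(346/69, 725/307) = 5.014 servings → $2.01.
broccoli only: max(346/124, 725/377) = 2.79 servings → $2.93.
carrots only: max(346/5, 725/200) = 69.2 servings → $20.76.
kale only: max(346/103, 725/287) = 3.359 servings → $4.53.
orange + broccoli: intersection lies outside the first quadrant.
orange + carrots with both targets exact would need a negative amount; discard.
orange + kale with both targets exact would need a negative amount; discard.
broccoli + carrots: the both-tight solution has a negative serving — not a feasible corner.
broccoli + kale with both targets exact would need a negative amount; discard.
carrots + kale with both targets exact would need a negative amount; discard.
So the least-cost plan costs $2.01.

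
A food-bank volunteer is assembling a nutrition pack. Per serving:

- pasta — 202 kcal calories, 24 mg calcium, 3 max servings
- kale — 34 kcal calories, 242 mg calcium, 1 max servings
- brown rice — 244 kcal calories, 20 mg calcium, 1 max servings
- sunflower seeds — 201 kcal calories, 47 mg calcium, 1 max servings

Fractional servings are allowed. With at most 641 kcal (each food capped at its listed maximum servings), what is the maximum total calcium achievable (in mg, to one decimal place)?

337.2 mg

Calcium per kcal: kale 7.118, sunflower seeds 0.2338, pasta 0.1188, brown rice 0.08197.
Take 1 serving of kale: uses 34 kcal, +242.0 mg calcium (running total 242.0 mg).
Take 1 serving of sunflower seeds: uses 201 kcal, +47.0 mg calcium (running total 289.0 mg).
Take 2.01 servings of pasta: uses 406 kcal, +48.2 mg calcium (running total 337.2 mg).
Greedy by best ratio exhausts the calories allowance optimally: 337.2 mg.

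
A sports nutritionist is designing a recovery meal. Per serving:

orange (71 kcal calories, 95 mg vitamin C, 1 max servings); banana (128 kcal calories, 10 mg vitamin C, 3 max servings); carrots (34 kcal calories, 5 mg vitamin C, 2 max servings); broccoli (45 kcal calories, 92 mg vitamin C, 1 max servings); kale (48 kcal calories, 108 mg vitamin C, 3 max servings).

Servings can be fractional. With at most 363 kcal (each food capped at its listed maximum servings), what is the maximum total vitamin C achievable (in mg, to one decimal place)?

523.7 mg

Vitamin C per kcal: kale 2.25, broccoli 2.044, orange 1.338, carrots 0.1471, banana 0.07812.
Take 3 servings of kale: uses 144 kcal, +324.0 mg vitamin C (running total 324.0 mg).
Take 1 serving of broccoli: uses 45 kcal, +92.0 mg vitamin C (running total 416.0 mg).
Take 1 serving of orange: uses 71 kcal, +95.0 mg vitamin C (running total 511.0 mg).
Take 2 servings of carrots: uses 68 kcal, +10.0 mg vitamin C (running total 521.0 mg).
Take 0.2734 servings of banana: uses 35 kcal, +2.7 mg vitamin C (running total 523.7 mg).
Filling greedily by vitamin C-per-kcal is optimal for one linear limit, giving 523.7 mg.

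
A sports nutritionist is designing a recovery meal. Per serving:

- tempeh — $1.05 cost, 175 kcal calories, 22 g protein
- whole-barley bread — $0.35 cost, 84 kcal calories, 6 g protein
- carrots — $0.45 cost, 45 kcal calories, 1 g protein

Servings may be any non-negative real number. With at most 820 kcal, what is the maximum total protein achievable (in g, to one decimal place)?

Protein per kcal: tempeh 0.1257, whole-barley bread 0.07143, carrots 0.02222.
With no serving limits, spend the whole calories allowance on tempeh: 820 kcal / 175 kcal × 22 g = 103.1 g.

103.1 g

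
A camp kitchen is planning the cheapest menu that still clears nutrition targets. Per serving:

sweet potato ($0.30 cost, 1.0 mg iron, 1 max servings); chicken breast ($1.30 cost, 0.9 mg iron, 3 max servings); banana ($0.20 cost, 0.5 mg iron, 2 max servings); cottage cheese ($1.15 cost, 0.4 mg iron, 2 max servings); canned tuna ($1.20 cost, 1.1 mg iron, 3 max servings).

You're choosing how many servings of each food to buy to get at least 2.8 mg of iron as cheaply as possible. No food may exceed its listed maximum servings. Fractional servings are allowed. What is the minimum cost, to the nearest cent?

$1.57

Cost per mg of iron: sweet potato $0.3000, banana $0.4000, canned tuna $1.0909, chicken breast $1.4444, cottage cheese $2.8750.
Take 1 serving of sweet potato: +1.0 mg iron for $0.30 (total $0.30, still need 1.8 mg).
Take 2 servings of banana: +1.0 mg iron for $0.40 (total $0.70, still need 0.8 mg).
Take 0.7273 servings of canned tuna: +0.8 mg iron for $0.87 (total $1.57, still need 0.0 mg).
Filling from the cheapest source first is optimal under one linear minimum: $1.57.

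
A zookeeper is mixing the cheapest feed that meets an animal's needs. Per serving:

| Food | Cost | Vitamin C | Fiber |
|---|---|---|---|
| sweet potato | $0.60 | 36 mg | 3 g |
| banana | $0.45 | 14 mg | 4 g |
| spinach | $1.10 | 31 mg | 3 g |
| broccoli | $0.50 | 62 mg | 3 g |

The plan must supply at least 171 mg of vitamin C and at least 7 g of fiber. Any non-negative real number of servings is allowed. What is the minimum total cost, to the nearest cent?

Compare the cost at each extreme point of the feasible region.
sweet potato only: max(171/36, 7/3) = 4.75 servings → $2.85.
banana only: max(171/14, 7/4) = 12.21 servings → $5.50.
spinach only: max(171/31, 7/3) = 5.516 servings → $6.07.
broccoli only: max(171/62, 7/3) = 2.758 servings → $1.38.
sweet potato + banana: intersection lies outside the first quadrant.
sweet potato + spinach: the both-tight solution has a negative serving — not a feasible corner.
sweet potato + broccoli with both targets exact would need a negative amount; discard.
banana + spinach with both targets exact would need a negative amount; discard.
banana + broccoli with both targets exact would need a negative amount; discard.
spinach + broccoli: the both-tight solution has a negative serving — not a feasible corner.
Cheapest feasible corner: $1.38.

$1.38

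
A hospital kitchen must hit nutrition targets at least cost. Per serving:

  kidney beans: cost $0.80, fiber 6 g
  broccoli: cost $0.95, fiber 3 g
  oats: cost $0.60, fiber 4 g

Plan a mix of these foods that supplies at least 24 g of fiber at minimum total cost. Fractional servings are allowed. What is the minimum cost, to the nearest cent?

$3.20

Cost per g of fiber: kidney beans $0.1333, oats $0.1500, broccoli $0.3167.
With no serving limits, use only kidney beans: 24 g / 6 g = 4 servings × $0.80 = $3.20.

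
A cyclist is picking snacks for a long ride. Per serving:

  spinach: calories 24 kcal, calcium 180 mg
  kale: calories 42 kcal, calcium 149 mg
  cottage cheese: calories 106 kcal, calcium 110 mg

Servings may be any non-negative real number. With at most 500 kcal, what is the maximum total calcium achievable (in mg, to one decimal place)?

3750.0 mg

Calcium per kcal: spinach 7.5, kale 3.548, cottage cheese 1.038.
With no serving limits, spend the whole calories allowance on spinach: 500 kcal / 24 kcal × 180 mg = 3750.0 mg.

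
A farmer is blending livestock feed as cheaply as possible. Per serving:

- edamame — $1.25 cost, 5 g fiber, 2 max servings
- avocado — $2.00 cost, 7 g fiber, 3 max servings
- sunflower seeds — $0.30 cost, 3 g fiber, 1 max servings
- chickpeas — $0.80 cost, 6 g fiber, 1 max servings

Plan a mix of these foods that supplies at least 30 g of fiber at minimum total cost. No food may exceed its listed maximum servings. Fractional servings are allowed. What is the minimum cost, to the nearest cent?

Cost per g of fiber: sunflower seeds $0.1000, chickpeas $0.1333, edamame $0.2500, avocado $0.2857.
Take 1 serving of sunflower seeds: +3.0 g fiber for $0.30 (total $0.30, still need 27.0 g).
Take 1 serving of chickpeas: +6.0 g fiber for $0.80 (total $1.10, still need 21.0 g).
Take 2 servings of edamame: +10.0 g fiber for $2.50 (total $3.60, still need 11.0 g).
Take 1.571 servings of avocado: +11.0 g fiber for $3.14 (total $6.74, still need 0.0 g).
Greedy by cheapest-per-g is optimal for a single linear constraint, so the minimum cost is $6.74.

$6.74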